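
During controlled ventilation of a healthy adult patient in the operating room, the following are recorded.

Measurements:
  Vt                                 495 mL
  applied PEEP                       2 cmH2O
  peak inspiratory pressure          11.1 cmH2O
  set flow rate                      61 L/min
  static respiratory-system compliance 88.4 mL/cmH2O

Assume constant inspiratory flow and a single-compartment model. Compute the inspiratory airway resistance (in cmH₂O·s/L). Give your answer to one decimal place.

3.4

Flow: 61 L/min ÷ 60 = 1.0167 L/s.
Equation of motion (constant flow): PIP = Vt/C + R·V̇ + PEEP.
R·V̇ = PIP − Vt/C − PEEP = 11.1 − 495/88.4 − 2 = 11.1 − 5.6 − 2 = 3.5 cmH2O.
R = 3.5 / 1.0167 = 3.443 cmH2O·s/L.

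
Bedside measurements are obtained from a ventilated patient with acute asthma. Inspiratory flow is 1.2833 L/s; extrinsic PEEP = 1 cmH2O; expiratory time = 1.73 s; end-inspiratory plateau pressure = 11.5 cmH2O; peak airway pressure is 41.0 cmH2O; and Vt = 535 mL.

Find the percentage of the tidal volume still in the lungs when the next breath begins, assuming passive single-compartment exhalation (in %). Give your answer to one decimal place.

R = (PIP − Pplat)/V̇ = (41.0 − 11.5) / 1.2833 = 29.5/1.2833 = 22.988 cmH2O·s/L.
C = Vt/(Pplat − PEEP) = 535.0 / (11.5 − 1) = 535.0/10.5 = 50.952 mL/cmH2O.
τ = R × C = 22.988 × 0.05095 L/cmH2O = 1.171 s.
Fraction remaining at end-expiration = e^(−Te/τ) = e^(−1.73/1.171) = 0.2282 → 22.82%.

22.8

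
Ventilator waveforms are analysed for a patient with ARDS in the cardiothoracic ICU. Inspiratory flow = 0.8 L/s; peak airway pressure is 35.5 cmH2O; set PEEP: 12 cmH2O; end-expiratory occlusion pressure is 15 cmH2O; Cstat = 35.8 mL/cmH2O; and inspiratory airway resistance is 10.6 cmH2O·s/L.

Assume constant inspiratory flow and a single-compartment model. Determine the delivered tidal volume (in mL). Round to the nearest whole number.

Total PEEP = 15 cmH2O (set 12 + intrinsic 3); this is the baseline alveolar pressure.
Equation of motion (constant flow): PIP = Vt/C + R·V̇ + PEEP.
Vt/C = PIP − R·V̇ − PEEP = 35.5 − 8.48 − 15 = 12.02 cmH2O.
Vt = C × 12.02 = 35.8 × 12.02 = 430.32 mL.

430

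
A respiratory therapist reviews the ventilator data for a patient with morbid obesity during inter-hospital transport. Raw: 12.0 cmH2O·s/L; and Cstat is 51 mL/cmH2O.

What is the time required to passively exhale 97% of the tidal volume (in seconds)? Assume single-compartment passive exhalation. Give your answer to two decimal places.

2.15

τ = R × C = 12.0 × 51 mL/cmH2O = 12.0 × 0.051 L/cmH2O = 0.612 s.
Exhaled fraction f = 1 − e^(−t/τ) → t = −τ·ln(1 − f) = −0.612·ln(0.03) = 2.146 s.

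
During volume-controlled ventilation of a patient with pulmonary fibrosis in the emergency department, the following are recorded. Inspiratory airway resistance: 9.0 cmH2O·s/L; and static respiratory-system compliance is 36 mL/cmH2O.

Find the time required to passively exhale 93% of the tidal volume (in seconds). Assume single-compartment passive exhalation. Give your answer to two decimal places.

τ = R × C = 9.0 × 36 mL/cmH2O = 9.0 × 0.036 L/cmH2O = 0.324 s.
Exhaled fraction f = 1 − e^(−t/τ) → t = −τ·ln(1 − f) = −0.324·ln(0.07) = 0.8616 s.

0.86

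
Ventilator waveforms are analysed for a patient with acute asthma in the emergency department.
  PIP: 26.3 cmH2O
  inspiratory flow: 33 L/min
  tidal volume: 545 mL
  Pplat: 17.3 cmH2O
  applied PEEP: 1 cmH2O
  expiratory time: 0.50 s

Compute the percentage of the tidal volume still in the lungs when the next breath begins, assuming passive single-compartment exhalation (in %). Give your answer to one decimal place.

Flow: 33 L/min ÷ 60 = 0.55 L/s.
R = (PIP − Pplat)/V̇ = (26.3 − 17.3) / 0.55 = 9.0/0.55 = 16.364 cmH2O·s/L.
C = Vt/(Pplat − PEEP) = 545.0 / (17.3 − 1) = 545.0/16.3 = 33.436 mL/cmH2O.
τ = R × C = 16.364 × 0.03344 L/cmH2O = 0.5472 s.
Fraction remaining at end-expiration = e^(−Te/τ) = e^(−0.50/0.5472) = 0.401 → 40.1%.

40.1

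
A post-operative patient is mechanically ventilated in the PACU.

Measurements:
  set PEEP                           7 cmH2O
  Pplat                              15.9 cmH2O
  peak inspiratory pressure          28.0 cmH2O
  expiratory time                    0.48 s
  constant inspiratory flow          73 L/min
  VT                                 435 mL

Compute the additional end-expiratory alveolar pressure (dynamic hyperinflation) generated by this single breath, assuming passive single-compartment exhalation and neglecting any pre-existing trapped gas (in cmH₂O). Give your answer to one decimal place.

Flow: 73 L/min ÷ 60 = 1.2167 L/s.
R = (PIP − Pplat)/V̇ = (28.0 − 15.9) / 1.2167 = 12.1/1.2167 = 9.945 cmH2O·s/L.
C = Vt/(Pplat − PEEP) = 435.0 / (15.9 − 7) = 435.0/8.9 = 48.876 mL/cmH2O.
τ = R × C = 9.945 × 0.04888 L/cmH2O = 0.4861 s.
Fraction remaining = e^(−Te/τ) = e^(−0.48/0.4861) = 0.3725; trapped volume = 435.0 × 0.3725 = 162.04 mL.
Additional alveolar pressure from trapping ≈ V_trapped / C = 162.04 / 48.876 = 3.315 cmH2O.

3.3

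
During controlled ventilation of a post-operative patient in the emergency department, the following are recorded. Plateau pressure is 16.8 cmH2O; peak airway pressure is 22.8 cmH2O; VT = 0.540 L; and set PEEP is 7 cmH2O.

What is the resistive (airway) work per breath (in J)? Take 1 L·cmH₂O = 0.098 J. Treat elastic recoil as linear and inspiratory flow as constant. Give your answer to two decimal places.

With constant inspiratory flow the resistive pressure is constant at PIP − Pplat = 22.8 − 16.8 = 6.0 cmH2O, so resistive work = 6.0 × 0.540 = 3.24 L·cmH2O.
× 0.098 J/(L·cmH2O) → 0.3175 J.

0.32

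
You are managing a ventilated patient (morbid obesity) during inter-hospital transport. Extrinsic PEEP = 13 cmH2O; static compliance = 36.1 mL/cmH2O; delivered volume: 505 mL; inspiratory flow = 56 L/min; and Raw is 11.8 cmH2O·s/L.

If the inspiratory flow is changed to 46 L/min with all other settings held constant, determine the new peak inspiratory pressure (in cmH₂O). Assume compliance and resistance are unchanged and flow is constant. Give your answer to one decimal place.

Flow: 56 L/min ÷ 60 = 0.9333 L/s.
New flow: 46 L/min ÷ 60 = 0.7667 L/s.
PIP = Vt/C + R·V̇ + PEEP (constant-flow equation of motion).
Only the resistive term changes: ΔPIP = R × ΔV̇ = 11.8 × (0.7667 − 0.9333) = 11.8 × -0.1666 = -1.966 cmH2O.
Original PIP = 505/36.1 + 11.8×0.9333 + 13 = 38.002 cmH2O; new PIP = 38.002 + (-1.966) = 36.036 cmH2O.

36.0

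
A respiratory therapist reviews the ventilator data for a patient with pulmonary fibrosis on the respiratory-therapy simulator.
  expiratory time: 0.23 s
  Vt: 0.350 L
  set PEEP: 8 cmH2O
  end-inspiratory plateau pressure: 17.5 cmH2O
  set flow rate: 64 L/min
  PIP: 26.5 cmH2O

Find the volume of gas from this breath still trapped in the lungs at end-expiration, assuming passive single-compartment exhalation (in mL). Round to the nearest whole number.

167

Flow: 64 L/min ÷ 60 = 1.0667 L/s.
R = (PIP − Pplat)/V̇ = (26.5 − 17.5) / 1.0667 = 9.0/1.0667 = 8.437 cmH2O·s/L.
C = Vt/(Pplat − PEEP) = 350.0 / (17.5 − 8) = 350.0/9.5 = 36.842 mL/cmH2O.
τ = R × C = 8.437 × 0.03684 L/cmH2O = 0.3108 s.
Fraction remaining = e^(−Te/τ) = e^(−0.23/0.3108) = 0.4771.
Trapped volume = 350.0 × 0.4771 = 166.99 mL.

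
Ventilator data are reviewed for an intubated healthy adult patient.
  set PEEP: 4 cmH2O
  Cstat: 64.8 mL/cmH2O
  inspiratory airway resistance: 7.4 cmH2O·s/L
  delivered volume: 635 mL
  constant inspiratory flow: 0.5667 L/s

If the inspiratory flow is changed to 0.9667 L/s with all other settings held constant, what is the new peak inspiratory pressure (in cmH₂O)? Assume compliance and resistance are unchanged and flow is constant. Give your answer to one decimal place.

PIP = Vt/C + R·V̇ + PEEP (constant-flow equation of motion).
Only the resistive term changes: ΔPIP = R × ΔV̇ = 7.4 × (0.9667 − 0.5667) = 7.4 × 0.4 = 2.96 cmH2O.
Original PIP = 635/64.8 + 7.4×0.5667 + 4 = 17.993 cmH2O; new PIP = 17.993 + (2.96) = 20.953 cmH2O.

21.0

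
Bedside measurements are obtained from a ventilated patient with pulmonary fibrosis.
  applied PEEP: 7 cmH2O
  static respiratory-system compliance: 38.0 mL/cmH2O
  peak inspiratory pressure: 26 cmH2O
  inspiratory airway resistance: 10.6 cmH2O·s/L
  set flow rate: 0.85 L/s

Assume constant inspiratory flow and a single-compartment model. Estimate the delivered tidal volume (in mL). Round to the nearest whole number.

Equation of motion (constant flow): PIP = Vt/C + R·V̇ + PEEP.
Vt/C = PIP − R·V̇ − PEEP = 26 − 9.01 − 7 = 9.99 cmH2O.
Vt = C × 9.99 = 38.0 × 9.99 = 379.62 mL.

380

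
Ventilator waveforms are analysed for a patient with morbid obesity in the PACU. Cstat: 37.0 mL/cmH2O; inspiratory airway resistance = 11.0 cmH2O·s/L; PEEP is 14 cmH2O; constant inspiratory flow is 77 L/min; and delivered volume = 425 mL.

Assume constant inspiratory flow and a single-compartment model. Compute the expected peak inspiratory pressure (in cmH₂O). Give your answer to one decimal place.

39.6

Flow: 77 L/min ÷ 60 = 1.2833 L/s.
Equation of motion (constant flow): PIP = Vt/C + R·V̇ + PEEP.
PIP = 425/37.0 + 11.0×1.2833 + 14 = 11.486 + 14.116 + 14 = 39.602 cmH2O.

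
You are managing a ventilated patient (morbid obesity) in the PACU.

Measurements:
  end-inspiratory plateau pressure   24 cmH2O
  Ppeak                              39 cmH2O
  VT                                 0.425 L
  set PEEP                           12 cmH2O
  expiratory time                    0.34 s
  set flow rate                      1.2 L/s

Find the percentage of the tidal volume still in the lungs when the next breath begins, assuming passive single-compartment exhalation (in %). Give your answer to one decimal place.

46.4

R = (PIP − Pplat)/V̇ = (39 − 24) / 1.2 = 15.0/1.2 = 12.5 cmH2O·s/L.
C = Vt/(Pplat − PEEP) = 425.0 / (24 − 12) = 425.0/12.0 = 35.417 mL/cmH2O.
τ = R × C = 12.5 × 0.03542 L/cmH2O = 0.4428 s.
Fraction remaining at end-expiration = e^(−Te/τ) = e^(−0.34/0.4428) = 0.464 → 46.4%.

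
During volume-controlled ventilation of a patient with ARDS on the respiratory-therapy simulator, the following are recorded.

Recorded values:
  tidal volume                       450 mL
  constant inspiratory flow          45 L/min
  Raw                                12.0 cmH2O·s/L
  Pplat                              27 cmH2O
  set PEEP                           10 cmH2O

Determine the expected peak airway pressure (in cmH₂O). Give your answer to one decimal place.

36.0

Flow: 45 L/min ÷ 60 = 0.75 L/s.
PIP = Pplat + Raw × flow = 27 + 12.0 × 0.75 = 27 + 9.0 = 36.0 cmH2O.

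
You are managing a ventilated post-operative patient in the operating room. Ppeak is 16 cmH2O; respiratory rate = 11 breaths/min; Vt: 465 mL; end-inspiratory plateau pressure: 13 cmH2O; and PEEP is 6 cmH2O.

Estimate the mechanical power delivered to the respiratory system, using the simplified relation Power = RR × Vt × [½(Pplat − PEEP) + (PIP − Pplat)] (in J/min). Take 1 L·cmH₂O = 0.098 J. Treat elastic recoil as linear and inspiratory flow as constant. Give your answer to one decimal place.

Per-breath work = Vt × [½(Pplat−PEEP) + (PIP−Pplat)] = 0.465 × [0.5×7.0 + 3.0] = 0.465 × 6.5 = 3.023 L·cmH2O.
Power = 11 × 3.023 = 33.253 L·cmH2O/min.
× 0.098 J/(L·cmH2O) → 3.259 J/min.

3.3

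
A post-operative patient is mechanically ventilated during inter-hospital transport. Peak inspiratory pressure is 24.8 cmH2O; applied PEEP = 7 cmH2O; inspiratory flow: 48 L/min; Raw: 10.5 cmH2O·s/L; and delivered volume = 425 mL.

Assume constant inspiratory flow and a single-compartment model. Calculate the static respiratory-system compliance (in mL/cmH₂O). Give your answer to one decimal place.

Flow: 48 L/min ÷ 60 = 0.8 L/s.
Equation of motion (constant flow): PIP = Vt/C + R·V̇ + PEEP.
Vt/C = PIP − R·V̇ − PEEP = 24.8 − 10.5×0.8 − 7 = 24.8 − 8.4 − 7 = 9.4 cmH2O.
C = Vt / 9.4 = 425 / 9.4 = 45.213 mL/cmH2O.

45.2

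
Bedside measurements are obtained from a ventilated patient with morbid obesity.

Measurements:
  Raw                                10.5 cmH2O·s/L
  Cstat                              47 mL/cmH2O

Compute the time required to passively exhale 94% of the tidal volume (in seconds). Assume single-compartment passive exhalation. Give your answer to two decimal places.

τ = R × C = 10.5 × 47 mL/cmH2O = 10.5 × 0.047 L/cmH2O = 0.4935 s.
Exhaled fraction f = 1 − e^(−t/τ) → t = −τ·ln(1 − f) = −0.4935·ln(0.06) = 1.388 s.

1.39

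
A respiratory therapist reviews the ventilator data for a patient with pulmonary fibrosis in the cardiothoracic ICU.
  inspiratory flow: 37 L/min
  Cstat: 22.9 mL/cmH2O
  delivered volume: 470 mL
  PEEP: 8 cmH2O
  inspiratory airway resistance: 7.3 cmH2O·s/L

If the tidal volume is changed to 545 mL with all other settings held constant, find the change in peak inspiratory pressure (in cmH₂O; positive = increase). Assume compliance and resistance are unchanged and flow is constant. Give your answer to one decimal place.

PIP = Vt/C + R·V̇ + PEEP (constant-flow equation of motion).
Only the elastic term changes: ΔPIP = ΔVt / C = (545 − 470) / 22.9 = 3.275 cmH2O.

3.3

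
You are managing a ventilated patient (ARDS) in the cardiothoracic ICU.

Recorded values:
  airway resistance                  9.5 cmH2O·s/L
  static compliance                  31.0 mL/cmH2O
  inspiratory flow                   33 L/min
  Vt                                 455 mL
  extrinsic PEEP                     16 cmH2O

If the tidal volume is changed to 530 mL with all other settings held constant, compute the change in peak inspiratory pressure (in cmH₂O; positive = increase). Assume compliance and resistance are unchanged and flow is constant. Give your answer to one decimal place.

PIP = Vt/C + R·V̇ + PEEP (constant-flow equation of motion).
Only the elastic term changes: ΔPIP = ΔVt / C = (530 − 455) / 31.0 = 2.419 cmH2O.

2.4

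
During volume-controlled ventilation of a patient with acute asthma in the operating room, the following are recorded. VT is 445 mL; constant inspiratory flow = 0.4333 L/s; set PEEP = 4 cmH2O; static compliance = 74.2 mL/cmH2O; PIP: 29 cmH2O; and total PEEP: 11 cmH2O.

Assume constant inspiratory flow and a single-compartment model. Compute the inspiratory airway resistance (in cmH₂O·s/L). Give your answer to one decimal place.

27.7

Total PEEP = 11 cmH2O (set 4 + intrinsic 7); this is the baseline alveolar pressure.
Equation of motion (constant flow): PIP = Vt/C + R·V̇ + PEEP.
R·V̇ = PIP − Vt/C − PEEP = 29 − 445/74.2 − 11 = 29 − 5.997 − 11 = 12.003 cmH2O.
R = 12.003 / 0.4333 = 27.701 cmH2O·s/L.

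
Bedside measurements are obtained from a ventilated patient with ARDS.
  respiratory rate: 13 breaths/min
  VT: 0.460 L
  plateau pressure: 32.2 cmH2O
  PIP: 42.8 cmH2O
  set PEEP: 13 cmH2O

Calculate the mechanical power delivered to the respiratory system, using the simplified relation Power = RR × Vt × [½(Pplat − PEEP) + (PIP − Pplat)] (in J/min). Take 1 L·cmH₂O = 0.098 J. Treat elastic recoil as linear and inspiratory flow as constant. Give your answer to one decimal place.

11.8

Per-breath work = Vt × [½(Pplat−PEEP) + (PIP−Pplat)] = 0.460 × [0.5×19.2 + 10.6] = 0.460 × 20.2 = 9.292 L·cmH2O.
Power = 13 × 9.292 = 120.8 L·cmH2O/min.
× 0.098 J/(L·cmH2O) → 11.838 J/min.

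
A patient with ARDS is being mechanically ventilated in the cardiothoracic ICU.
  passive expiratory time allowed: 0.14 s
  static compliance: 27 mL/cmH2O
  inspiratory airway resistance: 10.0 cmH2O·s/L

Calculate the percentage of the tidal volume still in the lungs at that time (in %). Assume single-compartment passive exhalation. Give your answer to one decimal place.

τ = R × C = 10.0 × 27 mL/cmH2O = 10.0 × 0.027 L/cmH2O = 0.27 s.
Passive exhalation: V(t)/V₀ = e^(−t/τ) = e^(−0.14/0.27) = 0.5954.
Fraction remaining = 0.5954 → 59.54%.

59.5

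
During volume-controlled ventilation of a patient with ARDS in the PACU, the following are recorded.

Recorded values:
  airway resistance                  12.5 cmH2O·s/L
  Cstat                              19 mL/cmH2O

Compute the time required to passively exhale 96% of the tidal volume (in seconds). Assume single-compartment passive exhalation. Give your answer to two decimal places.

τ = R × C = 12.5 × 19 mL/cmH2O = 12.5 × 0.019 L/cmH2O = 0.2375 s.
Exhaled fraction f = 1 − e^(−t/τ) → t = −τ·ln(1 − f) = −0.2375·ln(0.04) = 0.7645 s.

0.76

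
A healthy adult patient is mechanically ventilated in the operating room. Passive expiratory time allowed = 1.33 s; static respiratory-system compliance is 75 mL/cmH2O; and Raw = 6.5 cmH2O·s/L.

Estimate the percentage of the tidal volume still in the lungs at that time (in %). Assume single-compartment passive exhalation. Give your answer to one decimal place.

τ = R × C = 6.5 × 75 mL/cmH2O = 6.5 × 0.075 L/cmH2O = 0.4875 s.
Passive exhalation: V(t)/V₀ = e^(−t/τ) = e^(−1.33/0.4875) = 0.06534.
Fraction remaining = 0.06534 → 6.534%.

6.5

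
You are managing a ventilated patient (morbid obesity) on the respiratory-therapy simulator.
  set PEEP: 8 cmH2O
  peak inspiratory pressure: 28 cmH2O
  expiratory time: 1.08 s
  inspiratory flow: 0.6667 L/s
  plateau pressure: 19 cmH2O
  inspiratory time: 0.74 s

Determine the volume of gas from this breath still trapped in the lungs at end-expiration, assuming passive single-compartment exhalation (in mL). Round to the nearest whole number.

Vt = flow × Ti = 0.6667 L/s × 0.74 s × 1000 mL/L = 493.36 mL.
R = (PIP − Pplat)/V̇ = (28 − 19) / 0.6667 = 9.0/0.6667 = 13.499 cmH2O·s/L.
C = Vt/(Pplat − PEEP) = 493.36 / (19 − 8) = 493.36/11.0 = 44.851 mL/cmH2O.
τ = R × C = 13.499 × 0.04485 L/cmH2O = 0.6054 s.
Fraction remaining = e^(−Te/τ) = e^(−1.08/0.6054) = 0.168.
Trapped volume = 493.36 × 0.168 = 82.884 mL.

83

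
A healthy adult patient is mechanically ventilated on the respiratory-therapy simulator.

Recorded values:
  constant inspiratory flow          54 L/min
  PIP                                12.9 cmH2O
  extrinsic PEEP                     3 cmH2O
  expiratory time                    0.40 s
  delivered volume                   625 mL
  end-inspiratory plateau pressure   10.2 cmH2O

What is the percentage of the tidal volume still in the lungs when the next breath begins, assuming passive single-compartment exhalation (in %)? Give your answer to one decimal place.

21.5

Flow: 54 L/min ÷ 60 = 0.9 L/s.
R = (PIP − Pplat)/V̇ = (12.9 − 10.2) / 0.9 = 2.7/0.9 = 3.0 cmH2O·s/L.
C = Vt/(Pplat − PEEP) = 625.0 / (10.2 − 3) = 625.0/7.2 = 86.806 mL/cmH2O.
τ = R × C = 3.0 × 0.08681 L/cmH2O = 0.2604 s.
Fraction remaining at end-expiration = e^(−Te/τ) = e^(−0.40/0.2604) = 0.2152 → 21.52%.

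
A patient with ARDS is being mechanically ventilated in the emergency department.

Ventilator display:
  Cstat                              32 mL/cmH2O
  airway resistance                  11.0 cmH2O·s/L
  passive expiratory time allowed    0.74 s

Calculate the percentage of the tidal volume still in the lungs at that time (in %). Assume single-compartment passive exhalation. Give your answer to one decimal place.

τ = R × C = 11.0 × 32 mL/cmH2O = 11.0 × 0.032 L/cmH2O = 0.352 s.
Passive exhalation: V(t)/V₀ = e^(−t/τ) = e^(−0.74/0.352) = 0.1222.
Fraction remaining = 0.1222 → 12.22%.

12.2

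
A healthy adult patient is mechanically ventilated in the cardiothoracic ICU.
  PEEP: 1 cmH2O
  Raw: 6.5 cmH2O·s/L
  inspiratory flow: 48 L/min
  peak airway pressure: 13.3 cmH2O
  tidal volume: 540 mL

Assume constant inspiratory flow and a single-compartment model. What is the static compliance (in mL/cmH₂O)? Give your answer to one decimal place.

Flow: 48 L/min ÷ 60 = 0.8 L/s.
Equation of motion (constant flow): PIP = Vt/C + R·V̇ + PEEP.
Vt/C = PIP − R·V̇ − PEEP = 13.3 − 6.5×0.8 − 1 = 13.3 − 5.2 − 1 = 7.1 cmH2O.
C = Vt / 7.1 = 540 / 7.1 = 76.056 mL/cmH2O.

76.1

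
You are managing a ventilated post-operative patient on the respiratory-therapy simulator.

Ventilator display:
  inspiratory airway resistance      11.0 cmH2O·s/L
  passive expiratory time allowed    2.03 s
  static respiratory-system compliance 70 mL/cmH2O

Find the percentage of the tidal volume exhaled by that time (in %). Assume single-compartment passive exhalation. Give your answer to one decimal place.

τ = R × C = 11.0 × 70 mL/cmH2O = 11.0 × 0.070 L/cmH2O = 0.77 s.
Passive exhalation: V(t)/V₀ = e^(−t/τ) = e^(−2.03/0.77) = 0.07162.
Fraction exhaled = 1 − 0.07162 = 0.9284 → 92.84%.

92.8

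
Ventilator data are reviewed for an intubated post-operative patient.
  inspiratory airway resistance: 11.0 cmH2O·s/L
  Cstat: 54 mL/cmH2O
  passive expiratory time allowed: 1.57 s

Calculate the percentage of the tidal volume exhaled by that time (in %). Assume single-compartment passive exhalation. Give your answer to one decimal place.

τ = R × C = 11.0 × 54 mL/cmH2O = 11.0 × 0.054 L/cmH2O = 0.594 s.
Passive exhalation: V(t)/V₀ = e^(−t/τ) = e^(−1.57/0.594) = 0.07114.
Fraction exhaled = 1 − 0.07114 = 0.9289 → 92.89%.

92.9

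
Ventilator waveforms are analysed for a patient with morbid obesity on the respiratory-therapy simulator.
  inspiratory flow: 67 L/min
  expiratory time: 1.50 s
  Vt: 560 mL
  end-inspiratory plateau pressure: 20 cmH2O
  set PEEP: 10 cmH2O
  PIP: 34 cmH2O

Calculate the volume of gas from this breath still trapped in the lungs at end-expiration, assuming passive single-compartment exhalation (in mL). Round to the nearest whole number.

66

Flow: 67 L/min ÷ 60 = 1.1167 L/s.
R = (PIP − Pplat)/V̇ = (34 − 20) / 1.1167 = 14.0/1.1167 = 12.537 cmH2O·s/L.
C = Vt/(Pplat − PEEP) = 560.0 / (20 − 10) = 560.0/10.0 = 56.0 mL/cmH2O.
τ = R × C = 12.537 × 0.056 L/cmH2O = 0.7021 s.
Fraction remaining = e^(−Te/τ) = e^(−1.50/0.7021) = 0.1181.
Trapped volume = 560.0 × 0.1181 = 66.136 mL.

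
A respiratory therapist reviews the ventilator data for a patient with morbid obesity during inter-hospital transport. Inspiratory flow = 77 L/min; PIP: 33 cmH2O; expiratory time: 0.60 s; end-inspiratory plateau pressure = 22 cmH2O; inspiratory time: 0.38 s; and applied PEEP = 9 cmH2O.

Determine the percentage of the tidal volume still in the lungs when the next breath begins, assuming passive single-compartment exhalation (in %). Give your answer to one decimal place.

Flow: 77 L/min ÷ 60 = 1.2833 L/s.
Vt = flow × Ti = 1.2833 L/s × 0.38 s × 1000 mL/L = 487.65 mL.
R = (PIP − Pplat)/V̇ = (33 − 22) / 1.2833 = 11.0/1.2833 = 8.572 cmH2O·s/L.
C = Vt/(Pplat − PEEP) = 487.65 / (22 − 9) = 487.65/13.0 = 37.512 mL/cmH2O.
τ = R × C = 8.572 × 0.03751 L/cmH2O = 0.3215 s.
Fraction remaining at end-expiration = e^(−Te/τ) = e^(−0.60/0.3215) = 0.1547 → 15.47%.

15.5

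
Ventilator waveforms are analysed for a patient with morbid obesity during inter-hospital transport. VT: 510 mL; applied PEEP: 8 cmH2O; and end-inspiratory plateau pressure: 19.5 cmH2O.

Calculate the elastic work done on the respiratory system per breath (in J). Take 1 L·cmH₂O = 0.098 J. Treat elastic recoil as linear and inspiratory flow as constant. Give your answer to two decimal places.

Elastic work ≈ ½ × (Pplat − PEEP) × Vt = 0.5 × (19.5 − 8) × 0.510 L = 0.5 × 11.5 × 0.510 = 2.933 L·cmH2O.
× 0.098 J/(L·cmH2O) → 0.2874 J.

0.29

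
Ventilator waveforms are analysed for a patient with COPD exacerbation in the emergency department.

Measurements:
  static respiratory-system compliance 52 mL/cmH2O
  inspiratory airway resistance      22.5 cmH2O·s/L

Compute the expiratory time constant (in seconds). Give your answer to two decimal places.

1.17

τ = R × C = 22.5 × 52 mL/cmH2O = 22.5 × 0.052 L/cmH2O = 1.17 s.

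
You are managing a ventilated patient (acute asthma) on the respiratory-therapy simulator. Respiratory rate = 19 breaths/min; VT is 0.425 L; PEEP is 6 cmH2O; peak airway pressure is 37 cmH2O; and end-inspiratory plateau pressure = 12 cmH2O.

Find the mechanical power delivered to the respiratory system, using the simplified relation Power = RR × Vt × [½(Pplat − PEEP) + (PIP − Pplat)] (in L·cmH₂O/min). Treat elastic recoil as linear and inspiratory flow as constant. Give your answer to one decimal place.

Per-breath work = Vt × [½(Pplat−PEEP) + (PIP−Pplat)] = 0.425 × [0.5×6.0 + 25.0] = 0.425 × 28.0 = 11.9 L·cmH2O.
Power = 19 × 11.9 = 226.1 L·cmH2O/min.

226.1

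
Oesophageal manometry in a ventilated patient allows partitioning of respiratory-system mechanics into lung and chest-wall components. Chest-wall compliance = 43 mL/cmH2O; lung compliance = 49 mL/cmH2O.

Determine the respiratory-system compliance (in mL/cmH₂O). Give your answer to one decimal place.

22.9

Lung and chest wall are elastances in series: 1/Crs = 1/CL + 1/Ccw.
1/Crs = 1/49 + 1/43 = 0.04366.
Crs = 22.904 mL/cmH2O.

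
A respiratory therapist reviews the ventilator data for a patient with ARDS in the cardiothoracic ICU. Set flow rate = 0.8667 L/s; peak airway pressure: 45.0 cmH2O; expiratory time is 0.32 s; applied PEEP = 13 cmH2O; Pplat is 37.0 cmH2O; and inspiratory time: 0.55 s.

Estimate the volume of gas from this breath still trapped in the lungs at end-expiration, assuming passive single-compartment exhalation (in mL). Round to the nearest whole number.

83

Vt = flow × Ti = 0.8667 L/s × 0.55 s × 1000 mL/L = 476.69 mL.
R = (PIP − Pplat)/V̇ = (45.0 − 37.0) / 0.8667 = 8.0/0.8667 = 9.23 cmH2O·s/L.
C = Vt/(Pplat − PEEP) = 476.69 / (37.0 − 13) = 476.69/24.0 = 19.862 mL/cmH2O.
τ = R × C = 9.23 × 0.01986 L/cmH2O = 0.1833 s.
Fraction remaining = e^(−Te/τ) = e^(−0.32/0.1833) = 0.1745.
Trapped volume = 476.69 × 0.1745 = 83.182 mL.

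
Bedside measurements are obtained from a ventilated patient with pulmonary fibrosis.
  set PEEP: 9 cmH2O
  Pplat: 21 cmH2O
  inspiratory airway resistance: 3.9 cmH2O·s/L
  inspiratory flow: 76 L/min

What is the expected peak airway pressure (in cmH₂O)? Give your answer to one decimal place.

Flow: 76 L/min ÷ 60 = 1.2667 L/s.
PIP = Pplat + Raw × flow = 21 + 3.9 × 1.2667 = 21 + 4.94 = 25.94 cmH2O.

25.9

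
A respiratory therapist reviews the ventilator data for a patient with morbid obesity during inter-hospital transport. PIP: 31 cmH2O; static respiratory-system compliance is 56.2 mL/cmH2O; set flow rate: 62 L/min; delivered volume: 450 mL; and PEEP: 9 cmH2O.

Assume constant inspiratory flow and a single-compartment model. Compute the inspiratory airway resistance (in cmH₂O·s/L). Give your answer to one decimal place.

13.5

Flow: 62 L/min ÷ 60 = 1.0333 L/s.
Equation of motion (constant flow): PIP = Vt/C + R·V̇ + PEEP.
R·V̇ = PIP − Vt/C − PEEP = 31 − 450/56.2 − 9 = 31 − 8.007 − 9 = 13.993 cmH2O.
R = 13.993 / 1.0333 = 13.542 cmH2O·s/L.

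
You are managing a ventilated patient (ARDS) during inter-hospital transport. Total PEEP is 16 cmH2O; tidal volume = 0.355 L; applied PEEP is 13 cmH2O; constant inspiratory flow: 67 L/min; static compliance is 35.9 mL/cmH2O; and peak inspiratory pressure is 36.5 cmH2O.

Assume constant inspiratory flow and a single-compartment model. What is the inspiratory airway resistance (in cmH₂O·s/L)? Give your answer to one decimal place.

9.5

Flow: 67 L/min ÷ 60 = 1.1167 L/s.
Total PEEP = 16 cmH2O (set 13 + intrinsic 3); this is the baseline alveolar pressure.
Equation of motion (constant flow): PIP = Vt/C + R·V̇ + PEEP.
R·V̇ = PIP − Vt/C − PEEP = 36.5 − 355/35.9 − 16 = 36.5 − 9.889 − 16 = 10.611 cmH2O.
R = 10.611 / 1.1167 = 9.502 cmH2O·s/L.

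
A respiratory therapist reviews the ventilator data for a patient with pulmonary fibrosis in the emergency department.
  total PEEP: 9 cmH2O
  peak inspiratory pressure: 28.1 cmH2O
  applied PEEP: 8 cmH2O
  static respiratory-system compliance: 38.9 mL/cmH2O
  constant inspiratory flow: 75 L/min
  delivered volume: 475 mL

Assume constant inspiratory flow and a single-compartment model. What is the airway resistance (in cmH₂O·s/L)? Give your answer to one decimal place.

5.5

Flow: 75 L/min ÷ 60 = 1.25 L/s.
Total PEEP = 9 cmH2O (set 8 + intrinsic 1); this is the baseline alveolar pressure.
Equation of motion (constant flow): PIP = Vt/C + R·V̇ + PEEP.
R·V̇ = PIP − Vt/C − PEEP = 28.1 − 475/38.9 − 9 = 28.1 − 12.211 − 9 = 6.889 cmH2O.
R = 6.889 / 1.25 = 5.511 cmH2O·s/L.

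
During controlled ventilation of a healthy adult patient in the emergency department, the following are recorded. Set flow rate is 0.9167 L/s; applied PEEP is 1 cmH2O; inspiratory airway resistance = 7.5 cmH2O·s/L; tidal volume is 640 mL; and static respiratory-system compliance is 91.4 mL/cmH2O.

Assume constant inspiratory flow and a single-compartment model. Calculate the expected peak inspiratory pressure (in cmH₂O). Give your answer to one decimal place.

Equation of motion (constant flow): PIP = Vt/C + R·V̇ + PEEP.
PIP = 640/91.4 + 7.5×0.9167 + 1 = 7.002 + 6.875 + 1 = 14.877 cmH2O.

14.9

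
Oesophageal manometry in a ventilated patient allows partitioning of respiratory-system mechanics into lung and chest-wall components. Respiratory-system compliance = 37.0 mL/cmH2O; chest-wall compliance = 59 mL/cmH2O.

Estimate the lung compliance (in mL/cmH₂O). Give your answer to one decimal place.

99.2

1/CL = 1/Crs − 1/Ccw.
1/CL = 1/37.0 − 1/59 = 0.01008.
CL = 99.206 mL/cmH2O.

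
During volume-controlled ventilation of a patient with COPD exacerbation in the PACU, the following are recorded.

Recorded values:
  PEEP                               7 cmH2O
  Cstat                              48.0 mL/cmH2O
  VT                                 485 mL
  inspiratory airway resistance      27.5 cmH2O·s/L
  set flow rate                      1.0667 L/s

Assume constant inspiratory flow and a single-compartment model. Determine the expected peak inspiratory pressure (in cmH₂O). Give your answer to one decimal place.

Equation of motion (constant flow): PIP = Vt/C + R·V̇ + PEEP.
PIP = 485/48.0 + 27.5×1.0667 + 7 = 10.104 + 29.334 + 7 = 46.438 cmH2O.

46.4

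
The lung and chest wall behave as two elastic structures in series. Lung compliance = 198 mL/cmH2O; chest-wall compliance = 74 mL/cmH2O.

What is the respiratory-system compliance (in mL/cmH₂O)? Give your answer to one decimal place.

53.9

Lung and chest wall are elastances in series: 1/Crs = 1/CL + 1/Ccw.
1/Crs = 1/198 + 1/74 = 0.01856.
Crs = 53.879 mL/cmH2O.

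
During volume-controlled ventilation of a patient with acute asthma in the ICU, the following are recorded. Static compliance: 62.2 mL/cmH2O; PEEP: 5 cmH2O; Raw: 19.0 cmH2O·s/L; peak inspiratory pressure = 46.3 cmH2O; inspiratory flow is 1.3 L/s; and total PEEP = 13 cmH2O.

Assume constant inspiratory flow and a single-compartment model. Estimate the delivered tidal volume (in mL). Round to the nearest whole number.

Total PEEP = 13 cmH2O (set 5 + intrinsic 8); this is the baseline alveolar pressure.
Equation of motion (constant flow): PIP = Vt/C + R·V̇ + PEEP.
Vt/C = PIP − R·V̇ − PEEP = 46.3 − 24.7 − 13 = 8.6 cmH2O.
Vt = C × 8.6 = 62.2 × 8.6 = 534.92 mL.

535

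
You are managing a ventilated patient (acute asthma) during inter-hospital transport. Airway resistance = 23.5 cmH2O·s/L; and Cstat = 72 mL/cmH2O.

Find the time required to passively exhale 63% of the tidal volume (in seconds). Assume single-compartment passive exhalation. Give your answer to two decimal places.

1.68

τ = R × C = 23.5 × 72 mL/cmH2O = 23.5 × 0.072 L/cmH2O = 1.692 s.
Exhaled fraction f = 1 − e^(−t/τ) → t = −τ·ln(1 − f) = −1.692·ln(0.37) = 1.682 s.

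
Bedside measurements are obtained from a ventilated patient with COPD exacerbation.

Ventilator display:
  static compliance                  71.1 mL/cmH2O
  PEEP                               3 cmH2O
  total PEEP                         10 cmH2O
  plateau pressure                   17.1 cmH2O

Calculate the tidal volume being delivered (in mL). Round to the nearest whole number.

505

End-expiratory occlusion gives total PEEP = 10 cmH2O (intrinsic PEEP = 10 − 3 = 7). Use total PEEP for the elastic gradient.
Vt = Cstat × (Pplat − PEEPtotal) = 71.1 × (17.1 − 10) = 71.1 × 7.1 = 504.81 mL.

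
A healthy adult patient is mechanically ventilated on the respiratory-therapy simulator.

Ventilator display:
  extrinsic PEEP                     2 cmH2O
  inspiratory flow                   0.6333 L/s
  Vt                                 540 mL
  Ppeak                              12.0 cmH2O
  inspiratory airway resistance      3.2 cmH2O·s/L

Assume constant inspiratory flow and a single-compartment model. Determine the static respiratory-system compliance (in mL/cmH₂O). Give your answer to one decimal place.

Equation of motion (constant flow): PIP = Vt/C + R·V̇ + PEEP.
Vt/C = PIP − R·V̇ − PEEP = 12.0 − 3.2×0.6333 − 2 = 12.0 − 2.027 − 2 = 7.973 cmH2O.
C = Vt / 7.973 = 540 / 7.973 = 67.729 mL/cmH2O.

67.7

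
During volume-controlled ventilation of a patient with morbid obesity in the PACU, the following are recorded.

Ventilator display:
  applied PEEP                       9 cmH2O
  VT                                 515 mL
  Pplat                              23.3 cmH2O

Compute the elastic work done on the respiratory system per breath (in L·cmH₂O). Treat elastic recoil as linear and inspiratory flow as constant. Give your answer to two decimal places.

Elastic work ≈ ½ × (Pplat − PEEP) × Vt = 0.5 × (23.3 − 9) × 0.515 L = 0.5 × 14.3 × 0.515 = 3.682 L·cmH2O.

3.68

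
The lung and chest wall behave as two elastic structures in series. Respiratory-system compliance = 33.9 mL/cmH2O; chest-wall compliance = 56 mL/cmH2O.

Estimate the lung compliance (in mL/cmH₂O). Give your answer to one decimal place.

85.9

1/CL = 1/Crs − 1/Ccw.
1/CL = 1/33.9 − 1/56 = 0.01164.
CL = 85.911 mL/cmH2O.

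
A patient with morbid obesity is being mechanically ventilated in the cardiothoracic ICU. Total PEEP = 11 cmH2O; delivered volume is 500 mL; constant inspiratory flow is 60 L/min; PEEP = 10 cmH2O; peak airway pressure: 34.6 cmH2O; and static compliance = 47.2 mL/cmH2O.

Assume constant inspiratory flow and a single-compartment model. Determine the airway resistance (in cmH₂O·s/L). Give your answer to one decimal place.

13.0

Flow: 60 L/min ÷ 60 = 1 L/s.
Total PEEP = 11 cmH2O (set 10 + intrinsic 1); this is the baseline alveolar pressure.
Equation of motion (constant flow): PIP = Vt/C + R·V̇ + PEEP.
R·V̇ = PIP − Vt/C − PEEP = 34.6 − 500/47.2 − 11 = 34.6 − 10.593 − 11 = 13.007 cmH2O.
R = 13.007 / 1 = 13.007 cmH2O·s/L.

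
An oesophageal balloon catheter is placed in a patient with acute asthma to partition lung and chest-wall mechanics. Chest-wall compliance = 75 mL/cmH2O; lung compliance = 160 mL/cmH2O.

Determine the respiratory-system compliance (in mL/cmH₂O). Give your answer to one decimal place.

51.1

Lung and chest wall are elastances in series: 1/Crs = 1/CL + 1/Ccw.
1/Crs = 1/160 + 1/75 = 0.01958.
Crs = 51.073 mL/cmH2O.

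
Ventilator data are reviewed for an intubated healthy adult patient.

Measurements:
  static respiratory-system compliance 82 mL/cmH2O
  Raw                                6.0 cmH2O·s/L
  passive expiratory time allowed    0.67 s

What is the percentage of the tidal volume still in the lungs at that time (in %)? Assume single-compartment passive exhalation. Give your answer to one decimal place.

τ = R × C = 6.0 × 82 mL/cmH2O = 6.0 × 0.082 L/cmH2O = 0.492 s.
Passive exhalation: V(t)/V₀ = e^(−t/τ) = e^(−0.67/0.492) = 0.2562.
Fraction remaining = 0.2562 → 25.62%.

25.6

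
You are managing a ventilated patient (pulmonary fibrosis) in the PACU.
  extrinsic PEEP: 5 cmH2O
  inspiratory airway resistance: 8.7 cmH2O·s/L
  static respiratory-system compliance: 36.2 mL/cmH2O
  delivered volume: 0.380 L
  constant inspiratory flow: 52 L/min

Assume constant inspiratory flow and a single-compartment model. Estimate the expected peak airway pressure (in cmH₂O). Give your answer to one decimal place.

23.0

Flow: 52 L/min ÷ 60 = 0.8667 L/s.
Equation of motion (constant flow): PIP = Vt/C + R·V̇ + PEEP.
PIP = 380/36.2 + 8.7×0.8667 + 5 = 10.497 + 7.54 + 5 = 23.037 cmH2O.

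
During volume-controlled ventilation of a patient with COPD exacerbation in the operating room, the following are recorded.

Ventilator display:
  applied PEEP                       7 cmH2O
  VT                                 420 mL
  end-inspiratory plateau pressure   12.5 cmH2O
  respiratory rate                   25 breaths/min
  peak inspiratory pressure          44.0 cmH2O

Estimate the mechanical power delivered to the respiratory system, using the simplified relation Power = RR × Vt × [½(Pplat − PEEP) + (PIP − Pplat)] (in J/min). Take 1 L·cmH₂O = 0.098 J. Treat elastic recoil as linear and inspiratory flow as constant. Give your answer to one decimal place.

Per-breath work = Vt × [½(Pplat−PEEP) + (PIP−Pplat)] = 0.420 × [0.5×5.5 + 31.5] = 0.420 × 34.25 = 14.385 L·cmH2O.
Power = 25 × 14.385 = 359.63 L·cmH2O/min.
× 0.098 J/(L·cmH2O) → 35.244 J/min.

35.2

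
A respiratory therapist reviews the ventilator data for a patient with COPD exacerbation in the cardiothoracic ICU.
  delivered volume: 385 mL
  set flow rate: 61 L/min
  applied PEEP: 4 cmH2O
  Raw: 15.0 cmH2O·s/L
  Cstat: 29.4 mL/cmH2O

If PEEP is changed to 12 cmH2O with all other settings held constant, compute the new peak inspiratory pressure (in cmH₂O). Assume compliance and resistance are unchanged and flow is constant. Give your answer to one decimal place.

Flow: 61 L/min ÷ 60 = 1.0167 L/s.
PIP = Vt/C + R·V̇ + PEEP (constant-flow equation of motion).
Only the baseline term changes: ΔPIP = ΔPEEP = 12 − 4 = 8.0 cmH2O.
Original PIP = 385/29.4 + 15.0×1.0167 + 4 = 32.346 cmH2O; new PIP = 32.346 + (8.0) = 40.346 cmH2O.

40.3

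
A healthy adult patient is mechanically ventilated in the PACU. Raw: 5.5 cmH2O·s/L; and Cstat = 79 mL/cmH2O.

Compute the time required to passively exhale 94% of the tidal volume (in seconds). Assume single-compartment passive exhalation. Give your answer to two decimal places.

τ = R × C = 5.5 × 79 mL/cmH2O = 5.5 × 0.079 L/cmH2O = 0.4345 s.
Exhaled fraction f = 1 − e^(−t/τ) → t = −τ·ln(1 − f) = −0.4345·ln(0.06) = 1.222 s.

1.22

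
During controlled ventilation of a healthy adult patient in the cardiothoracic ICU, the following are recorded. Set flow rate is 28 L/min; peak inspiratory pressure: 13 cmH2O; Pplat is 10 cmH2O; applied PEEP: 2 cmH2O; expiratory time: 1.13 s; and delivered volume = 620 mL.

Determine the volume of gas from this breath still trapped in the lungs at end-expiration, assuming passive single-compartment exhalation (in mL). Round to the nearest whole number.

Flow: 28 L/min ÷ 60 = 0.4667 L/s.
R = (PIP − Pplat)/V̇ = (13 − 10) / 0.4667 = 3.0/0.4667 = 6.428 cmH2O·s/L.
C = Vt/(Pplat − PEEP) = 620.0 / (10 − 2) = 620.0/8.0 = 77.5 mL/cmH2O.
τ = R × C = 6.428 × 0.0775 L/cmH2O = 0.4982 s.
Fraction remaining = e^(−Te/τ) = e^(−1.13/0.4982) = 0.1035.
Trapped volume = 620.0 × 0.1035 = 64.17 mL.

64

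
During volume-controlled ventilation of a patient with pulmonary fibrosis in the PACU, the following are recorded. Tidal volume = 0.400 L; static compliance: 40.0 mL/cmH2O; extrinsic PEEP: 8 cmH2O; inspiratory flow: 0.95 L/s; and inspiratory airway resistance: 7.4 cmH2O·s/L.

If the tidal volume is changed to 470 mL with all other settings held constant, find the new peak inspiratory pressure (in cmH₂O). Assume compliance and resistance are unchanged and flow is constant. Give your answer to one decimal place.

26.8

PIP = Vt/C + R·V̇ + PEEP (constant-flow equation of motion).
Only the elastic term changes: ΔPIP = ΔVt / C = (470 − 400) / 40.0 = 1.75 cmH2O.
Original PIP = 400/40.0 + 7.4×0.95 + 8 = 25.03 cmH2O; new PIP = 25.03 + (1.75) = 26.78 cmH2O.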